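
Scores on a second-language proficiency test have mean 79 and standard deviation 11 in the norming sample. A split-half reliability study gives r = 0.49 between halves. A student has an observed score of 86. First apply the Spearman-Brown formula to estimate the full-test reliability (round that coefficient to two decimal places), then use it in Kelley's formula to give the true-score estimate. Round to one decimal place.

83.6

Spearman-Brown: ρ = 2r/(1 + r) = 2(0.49)/(1 + 0.49) = 0.980/1.49 = 0.6577 → 0.66
T̂ = 0.66(86) + 0.34(79) = 56.76 + 26.86 = 83.62 → 83.6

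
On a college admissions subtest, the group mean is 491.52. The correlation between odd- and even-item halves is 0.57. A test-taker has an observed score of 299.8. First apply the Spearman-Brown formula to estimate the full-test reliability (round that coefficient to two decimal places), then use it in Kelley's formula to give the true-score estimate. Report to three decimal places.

Spearman-Brown: ρ = 2r/(1 + r) = 2(0.57)/(1 + 0.57) = 1.140/1.57 = 0.7261 → 0.73
T̂ = ρX + (1 − ρ)μ
  = 0.73 × 299.8 + 0.27 × 491.52
  = 218.854 + 132.7104
  = 351.5644
  ≈ 351.564

351.564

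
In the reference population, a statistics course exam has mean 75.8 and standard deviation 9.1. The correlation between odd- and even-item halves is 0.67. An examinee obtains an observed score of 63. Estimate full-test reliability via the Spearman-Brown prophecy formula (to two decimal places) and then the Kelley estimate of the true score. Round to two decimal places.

Spearman-Brown: ρ = 2r/(1 + r) = 2(0.67)/(1 + 0.67) = 1.340/1.67 = 0.8024 → 0.80
T̂ = 0.80(63) + 0.20(75.8) = 50.40 + 15.160 = 65.560 → 65.56

65.56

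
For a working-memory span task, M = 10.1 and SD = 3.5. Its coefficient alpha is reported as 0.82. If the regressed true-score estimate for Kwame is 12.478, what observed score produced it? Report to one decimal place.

T̂ = ρX + (1 − ρ)μ  ⇒  X = (T̂ − (1 − ρ)μ) / ρ
X = (12.478 − 0.18 × 10.1) / 0.82 = (12.478 − 1.818) / 0.82 = 10.660 / 0.82 = 13.000

13.0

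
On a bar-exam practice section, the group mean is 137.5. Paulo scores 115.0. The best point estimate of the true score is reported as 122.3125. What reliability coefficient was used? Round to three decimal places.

0.675

T̂ = ρX + (1 − ρ)μ  ⇒  T̂ − μ = ρ(X − μ)
ρ = (T̂ − μ)/(X − μ) = (122.3125 − 137.5) / (115.0 − 137.5) = -15.1875 / -22.5 = 0.67500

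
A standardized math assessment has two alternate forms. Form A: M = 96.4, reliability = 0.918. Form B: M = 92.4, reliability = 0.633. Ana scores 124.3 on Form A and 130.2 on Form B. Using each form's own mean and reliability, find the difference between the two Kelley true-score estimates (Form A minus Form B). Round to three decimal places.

5.685

T̂_A = 0.918(124.3) + 0.082(96.4) = 122.01220
T̂_B = 0.633(130.2) + 0.367(92.4) = 116.32740
T̂_A − T̂_B = 5.68480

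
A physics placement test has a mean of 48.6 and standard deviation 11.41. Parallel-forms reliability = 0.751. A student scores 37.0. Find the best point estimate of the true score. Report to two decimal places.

T̂ = ρX + (1 − ρ)μ
  = 0.751 × 37.0 + 0.249 × 48.6
  = 27.7870 + 12.1014
  = 39.888
  ≈ 39.89

39.89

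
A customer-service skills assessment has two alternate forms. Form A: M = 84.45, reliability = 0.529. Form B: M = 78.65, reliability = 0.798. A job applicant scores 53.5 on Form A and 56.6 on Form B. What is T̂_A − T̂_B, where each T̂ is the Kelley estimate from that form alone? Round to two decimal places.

T̂_A = 0.529(53.5) + 0.471(84.45) = 68.0774
T̂_B = 0.798(56.6) + 0.202(78.65) = 61.0541
T̂_A − T̂_B = 7.0234

7.02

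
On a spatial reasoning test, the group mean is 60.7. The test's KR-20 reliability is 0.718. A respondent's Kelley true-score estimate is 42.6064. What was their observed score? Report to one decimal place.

T̂ = ρX + (1 − ρ)μ  ⇒  X = (T̂ − (1 − ρ)μ) / ρ
X = (42.6064 − 0.282 × 60.7) / 0.718 = (42.6064 − 17.1174) / 0.718 = 25.4890 / 0.718 = 35.500

35.5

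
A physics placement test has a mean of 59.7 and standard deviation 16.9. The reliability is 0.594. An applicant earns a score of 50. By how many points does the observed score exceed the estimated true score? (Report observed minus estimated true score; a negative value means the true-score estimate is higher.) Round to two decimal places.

-3.94

T̂ = 0.594(50) + 0.406(59.7) = 29.700 + 24.2382 = 53.9382 → 53.938
X − T̂ = 50 − 53.938 = -3.938 → -3.94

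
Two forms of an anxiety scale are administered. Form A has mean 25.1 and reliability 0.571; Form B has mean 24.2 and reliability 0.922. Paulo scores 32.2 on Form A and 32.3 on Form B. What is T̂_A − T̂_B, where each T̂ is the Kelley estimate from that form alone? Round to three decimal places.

T̂_A = 0.571(32.2) + 0.429(25.1) = 29.15410
T̂_B = 0.922(32.3) + 0.078(24.2) = 31.66820
T̂_A − T̂_B = -2.51410

-2.514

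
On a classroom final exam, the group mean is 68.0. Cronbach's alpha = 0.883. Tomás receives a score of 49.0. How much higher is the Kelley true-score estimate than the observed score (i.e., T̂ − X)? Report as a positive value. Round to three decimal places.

2.223

T̂ = ρX + (1 − ρ)μ
  = 0.883 × 49.0 + 0.117 × 68.0
  = 43.2670 + 7.9560
  = 51.22300
  ≈ 51.2230
T̂ − X = 51.2230 − 49.0 = 2.2230 → 2.223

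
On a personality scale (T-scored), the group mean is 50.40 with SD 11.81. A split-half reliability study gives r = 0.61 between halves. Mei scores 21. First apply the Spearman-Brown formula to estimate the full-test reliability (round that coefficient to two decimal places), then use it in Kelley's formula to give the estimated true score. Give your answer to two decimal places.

Spearman-Brown: ρ = 2r/(1 + r) = 2(0.61)/(1 + 0.61) = 1.220/1.61 = 0.7578 → 0.76
T̂ = 0.76(21) + 0.24(50.40) = 15.96 + 12.0960 = 28.056 → 28.06

28.06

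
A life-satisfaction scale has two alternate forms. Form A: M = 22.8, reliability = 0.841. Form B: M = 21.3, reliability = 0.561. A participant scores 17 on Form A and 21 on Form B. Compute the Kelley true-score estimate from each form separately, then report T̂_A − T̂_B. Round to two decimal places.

T̂_A = 0.841(17) + 0.159(22.8) = 17.9222
T̂_B = 0.561(21) + 0.439(21.3) = 21.1317
T̂_A − T̂_B = -3.2095

-3.21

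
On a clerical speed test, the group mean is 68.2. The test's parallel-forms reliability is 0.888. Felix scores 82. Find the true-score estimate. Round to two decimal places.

Regress the observed score toward the mean by the unreliability: T̂ = 0.888·82 + 0.112·68.2 = 72.816 + 7.6384 = 80.454.

80.45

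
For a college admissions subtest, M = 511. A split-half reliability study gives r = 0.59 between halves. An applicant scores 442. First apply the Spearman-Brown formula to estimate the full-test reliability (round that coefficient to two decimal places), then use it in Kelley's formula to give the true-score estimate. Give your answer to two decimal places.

459.94

Spearman-Brown: ρ = 2r/(1 + r) = 2(0.59)/(1 + 0.59) = 1.180/1.59 = 0.7421 → 0.74
T̂ = 0.74(442) + 0.26(511) = 327.08 + 132.86 = 459.940 → 459.94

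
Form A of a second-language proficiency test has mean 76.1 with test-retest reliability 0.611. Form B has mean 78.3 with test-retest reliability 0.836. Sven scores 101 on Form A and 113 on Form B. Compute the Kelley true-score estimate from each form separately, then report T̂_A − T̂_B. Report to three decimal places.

T̂_A = 0.611(101) + 0.389(76.1) = 91.31390
T̂_B = 0.836(113) + 0.164(78.3) = 107.30920
T̂_A − T̂_B = -15.99530

-15.995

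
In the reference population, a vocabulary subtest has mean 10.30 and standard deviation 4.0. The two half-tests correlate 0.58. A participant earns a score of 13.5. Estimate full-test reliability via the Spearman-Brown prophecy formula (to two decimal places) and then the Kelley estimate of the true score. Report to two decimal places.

12.64

Spearman-Brown: ρ = 2r/(1 + r) = 2(0.58)/(1 + 0.58) = 1.160/1.58 = 0.7342 → 0.73
T̂ = 0.73(13.5) + 0.27(10.30) = 9.855 + 2.7810 = 12.636 → 12.64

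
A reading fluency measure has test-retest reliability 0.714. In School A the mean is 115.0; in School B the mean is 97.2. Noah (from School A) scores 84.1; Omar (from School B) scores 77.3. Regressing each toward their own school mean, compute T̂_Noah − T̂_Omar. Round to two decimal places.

9.95

T̂_Noah = 0.714(84.1) + 0.286(115.0) = 92.9374
T̂_Omar = 0.714(77.3) + 0.286(97.2) = 82.9914
Difference = 92.9374 − 82.9914 = 9.9460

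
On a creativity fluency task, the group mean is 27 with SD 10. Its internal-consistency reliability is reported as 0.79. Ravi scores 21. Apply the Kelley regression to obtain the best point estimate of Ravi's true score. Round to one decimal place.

22.3

T̂ = 0.79(21) + 0.21(27) = 16.59 + 5.67 = 22.26 → 22.3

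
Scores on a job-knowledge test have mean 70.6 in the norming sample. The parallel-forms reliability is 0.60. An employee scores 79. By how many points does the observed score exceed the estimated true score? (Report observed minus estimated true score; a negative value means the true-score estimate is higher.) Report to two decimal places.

3.36

T̂ = ρX + (1 − ρ)μ
  = 0.60 × 79 + 0.40 × 70.6
  = 47.40 + 28.240
  = 75.6400
  ≈ 75.640
X − T̂ = 79 − 75.640 = 3.360 → 3.36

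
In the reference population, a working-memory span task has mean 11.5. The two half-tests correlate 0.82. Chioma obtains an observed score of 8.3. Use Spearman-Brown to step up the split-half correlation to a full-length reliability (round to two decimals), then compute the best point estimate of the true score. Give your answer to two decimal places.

Spearman-Brown: ρ = 2r/(1 + r) = 2(0.82)/(1 + 0.82) = 1.640/1.82 = 0.9011 → 0.90
T̂ = 0.90(8.3) + 0.10(11.5) = 7.470 + 1.150 = 8.620 → 8.62

8.62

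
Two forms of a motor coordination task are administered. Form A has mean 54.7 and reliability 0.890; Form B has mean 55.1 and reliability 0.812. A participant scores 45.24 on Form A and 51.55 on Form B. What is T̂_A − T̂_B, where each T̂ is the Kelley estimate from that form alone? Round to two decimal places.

T̂_A = 0.890(45.24) + 0.110(54.7) = 46.2806
T̂_B = 0.812(51.55) + 0.188(55.1) = 52.2174
T̂_A − T̂_B = -5.9368

-5.94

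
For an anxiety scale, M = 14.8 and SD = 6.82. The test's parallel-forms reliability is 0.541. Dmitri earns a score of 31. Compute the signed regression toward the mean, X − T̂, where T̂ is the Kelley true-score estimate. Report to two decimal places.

7.44

T̂ = ρX + (1 − ρ)μ
  = 0.541 × 31 + 0.459 × 14.8
  = 16.771 + 6.7932
  = 23.5642
  ≈ 23.564
X − T̂ = 31 − 23.564 = 7.436 → 7.44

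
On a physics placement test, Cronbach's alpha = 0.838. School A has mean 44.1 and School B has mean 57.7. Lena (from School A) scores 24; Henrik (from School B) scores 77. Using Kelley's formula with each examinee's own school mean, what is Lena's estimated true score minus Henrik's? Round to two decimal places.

T̂_Lena = 0.838(24) + 0.162(44.1) = 27.2562
T̂_Henrik = 0.838(77) + 0.162(57.7) = 73.8734
Difference = 27.2562 − 73.8734 = -46.6172

-46.62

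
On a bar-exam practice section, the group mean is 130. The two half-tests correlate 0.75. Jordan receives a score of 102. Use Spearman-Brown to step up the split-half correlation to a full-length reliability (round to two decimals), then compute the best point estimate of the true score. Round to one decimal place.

Spearman-Brown: ρ = 2r/(1 + r) = 2(0.75)/(1 + 0.75) = 1.500/1.75 = 0.8571 → 0.86
T̂ = ρX + (1 − ρ)μ
  = 0.86 × 102 + 0.14 × 130
  = 87.72 + 18.20
  = 105.92
  ≈ 105.9

105.9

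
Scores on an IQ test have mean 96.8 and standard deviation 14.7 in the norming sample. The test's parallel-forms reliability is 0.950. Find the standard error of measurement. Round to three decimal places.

SEM = SD · √(1 − ρ) = 14.7 × √0.050 = 14.7 × 0.2236 = 3.2870

3.287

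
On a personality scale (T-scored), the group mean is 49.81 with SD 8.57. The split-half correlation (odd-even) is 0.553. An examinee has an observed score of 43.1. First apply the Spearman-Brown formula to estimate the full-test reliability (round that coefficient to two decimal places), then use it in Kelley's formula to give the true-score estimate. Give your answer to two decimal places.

Spearman-Brown: ρ = 2r/(1 + r) = 2(0.553)/(1 + 0.553) = 1.1060/1.553 = 0.7122 → 0.71
T̂ = 0.71(43.1) + 0.29(49.81) = 30.601 + 14.4449 = 45.046 → 45.05

45.05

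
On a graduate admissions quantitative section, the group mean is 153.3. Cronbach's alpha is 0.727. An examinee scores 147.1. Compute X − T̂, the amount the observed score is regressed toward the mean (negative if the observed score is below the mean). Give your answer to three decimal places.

-1.693

T̂ = 0.727(147.1) + 0.273(153.3) = 106.9417 + 41.8509 = 148.79260 → 148.7926
X − T̂ = 147.1 − 148.7926 = -1.6926 → -1.693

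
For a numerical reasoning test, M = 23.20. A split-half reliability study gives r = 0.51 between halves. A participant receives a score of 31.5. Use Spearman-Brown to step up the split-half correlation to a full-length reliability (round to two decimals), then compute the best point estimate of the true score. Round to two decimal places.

Spearman-Brown: ρ = 2r/(1 + r) = 2(0.51)/(1 + 0.51) = 1.020/1.51 = 0.6755 → 0.68
T̂ = 0.68(31.5) + 0.32(23.20) = 21.420 + 7.4240 = 28.844 → 28.84

28.84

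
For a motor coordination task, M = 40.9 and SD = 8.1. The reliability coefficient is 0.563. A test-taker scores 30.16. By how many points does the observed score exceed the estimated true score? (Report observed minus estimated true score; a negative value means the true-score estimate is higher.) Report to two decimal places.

-4.69

T̂ = ρX + (1 − ρ)μ
  = 0.563 × 30.16 + 0.437 × 40.9
  = 16.98008 + 17.8733
  = 34.8534
  ≈ 34.853
X − T̂ = 30.16 − 34.853 = -4.693 → -4.69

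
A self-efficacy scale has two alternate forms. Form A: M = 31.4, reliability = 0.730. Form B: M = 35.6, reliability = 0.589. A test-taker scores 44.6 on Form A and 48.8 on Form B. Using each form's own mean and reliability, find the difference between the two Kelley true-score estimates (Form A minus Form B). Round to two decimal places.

-2.34

T̂_A = 0.730(44.6) + 0.270(31.4) = 41.0360
T̂_B = 0.589(48.8) + 0.411(35.6) = 43.3748
T̂_A − T̂_B = -2.3388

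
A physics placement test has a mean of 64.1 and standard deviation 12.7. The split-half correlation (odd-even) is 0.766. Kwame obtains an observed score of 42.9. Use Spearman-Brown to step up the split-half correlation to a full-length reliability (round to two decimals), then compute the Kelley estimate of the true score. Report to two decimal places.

45.66

Spearman-Brown: ρ = 2r/(1 + r) = 2(0.766)/(1 + 0.766) = 1.5320/1.766 = 0.8675 → 0.87
Weight the observed score by reliability and the mean by (1 − reliability): T̂ = 0.87·42.9 + 0.13·64.1 = 37.323 + 8.333 = 45.656.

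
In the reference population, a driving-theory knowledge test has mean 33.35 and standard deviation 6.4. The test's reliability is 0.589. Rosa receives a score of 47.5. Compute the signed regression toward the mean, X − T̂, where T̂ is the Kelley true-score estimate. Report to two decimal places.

Regress the observed score toward the mean by the unreliability: T̂ = 0.589·47.5 + 0.411·33.35 = 27.9775 + 13.70685 = 41.6843.
X − T̂ = 47.5 − 41.684 = 5.816 → 5.82

5.82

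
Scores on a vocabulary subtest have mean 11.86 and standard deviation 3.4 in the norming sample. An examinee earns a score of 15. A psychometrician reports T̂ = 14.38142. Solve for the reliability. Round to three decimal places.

T̂ = ρX + (1 − ρ)μ  ⇒  T̂ − μ = ρ(X − μ)
ρ = (T̂ − μ)/(X − μ) = (14.38142 − 11.86) / (15 − 11.86) = 2.52142 / 3.14 = 0.80300

0.803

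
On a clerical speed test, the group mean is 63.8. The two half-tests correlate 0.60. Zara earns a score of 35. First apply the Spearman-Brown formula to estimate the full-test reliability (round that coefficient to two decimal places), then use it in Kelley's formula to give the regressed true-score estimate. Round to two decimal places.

Spearman-Brown: ρ = 2r/(1 + r) = 2(0.60)/(1 + 0.60) = 1.200/1.60 = 0.7500 → 0.75
Regress the observed score toward the mean by the unreliability: T̂ = 0.75·35 + 0.25·63.8 = 26.25 + 15.950 = 42.200.

42.20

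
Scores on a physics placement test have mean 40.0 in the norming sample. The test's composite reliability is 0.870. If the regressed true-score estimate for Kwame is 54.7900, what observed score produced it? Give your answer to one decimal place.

T̂ = ρX + (1 − ρ)μ  ⇒  X = (T̂ − (1 − ρ)μ) / ρ
X = (54.7900 − 0.130 × 40.0) / 0.870 = (54.7900 − 5.2000) / 0.870 = 49.5900 / 0.870 = 57.000

57.0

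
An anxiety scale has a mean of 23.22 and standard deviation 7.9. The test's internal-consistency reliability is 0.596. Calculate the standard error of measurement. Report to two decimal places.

SEM = SD · √(1 − ρ) = 7.9 × √0.404 = 7.9 × 0.6356 = 5.021

5.02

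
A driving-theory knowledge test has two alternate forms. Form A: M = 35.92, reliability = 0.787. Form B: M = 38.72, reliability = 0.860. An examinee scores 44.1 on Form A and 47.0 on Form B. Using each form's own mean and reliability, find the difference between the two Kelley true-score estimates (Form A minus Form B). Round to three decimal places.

-3.483

T̂_A = 0.787(44.1) + 0.213(35.92) = 42.35766
T̂_B = 0.860(47.0) + 0.140(38.72) = 45.84080
T̂_A − T̂_B = -3.48314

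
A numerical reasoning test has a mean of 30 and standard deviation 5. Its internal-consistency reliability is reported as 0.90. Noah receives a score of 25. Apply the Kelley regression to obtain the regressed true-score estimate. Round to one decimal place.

25.5

T̂ = 0.90(25) + 0.10(30) = 22.50 + 3.00 = 25.50 → 25.5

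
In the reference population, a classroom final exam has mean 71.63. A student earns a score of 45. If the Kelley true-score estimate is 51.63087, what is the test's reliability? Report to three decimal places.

0.751

T̂ = ρX + (1 − ρ)μ  ⇒  T̂ − μ = ρ(X − μ)
ρ = (T̂ − μ)/(X − μ) = (51.63087 − 71.63) / (45 − 71.63) = -19.99913 / -26.63 = 0.75100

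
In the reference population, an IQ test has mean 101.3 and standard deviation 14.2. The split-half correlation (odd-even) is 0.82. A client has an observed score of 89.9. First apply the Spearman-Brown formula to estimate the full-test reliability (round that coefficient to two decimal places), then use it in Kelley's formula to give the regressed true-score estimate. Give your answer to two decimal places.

91.04

Spearman-Brown: ρ = 2r/(1 + r) = 2(0.82)/(1 + 0.82) = 1.640/1.82 = 0.9011 → 0.90
T̂ = ρX + (1 − ρ)μ
  = 0.90 × 89.9 + 0.10 × 101.3
  = 80.910 + 10.130
  = 91.040
  ≈ 91.04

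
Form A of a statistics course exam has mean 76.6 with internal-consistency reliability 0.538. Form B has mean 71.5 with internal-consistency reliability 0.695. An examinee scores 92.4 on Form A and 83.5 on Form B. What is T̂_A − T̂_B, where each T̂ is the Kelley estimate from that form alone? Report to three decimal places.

5.260

T̂_A = 0.538(92.4) + 0.462(76.6) = 85.10040
T̂_B = 0.695(83.5) + 0.305(71.5) = 79.84000
T̂_A − T̂_B = 5.26040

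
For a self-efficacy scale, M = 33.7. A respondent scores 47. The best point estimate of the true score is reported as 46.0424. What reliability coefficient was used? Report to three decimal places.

T̂ = ρX + (1 − ρ)μ  ⇒  T̂ − μ = ρ(X − μ)
ρ = (T̂ − μ)/(X − μ) = (46.0424 − 33.7) / (47 − 33.7) = 12.3424 / 13.3 = 0.92800

0.928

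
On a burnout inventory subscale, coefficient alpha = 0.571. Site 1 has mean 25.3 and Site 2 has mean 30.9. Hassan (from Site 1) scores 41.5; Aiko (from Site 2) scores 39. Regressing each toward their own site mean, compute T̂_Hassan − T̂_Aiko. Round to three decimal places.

T̂_Hassan = 0.571(41.5) + 0.429(25.3) = 34.55020
T̂_Aiko = 0.571(39) + 0.429(30.9) = 35.52510
Difference = 34.55020 − 35.52510 = -0.97490

-0.975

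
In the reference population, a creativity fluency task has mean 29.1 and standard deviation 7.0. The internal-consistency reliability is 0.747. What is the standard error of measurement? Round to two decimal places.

3.52

SEM = SD · √(1 − ρ) = 7.0 × √0.253 = 7.0 × 0.5030 = 3.521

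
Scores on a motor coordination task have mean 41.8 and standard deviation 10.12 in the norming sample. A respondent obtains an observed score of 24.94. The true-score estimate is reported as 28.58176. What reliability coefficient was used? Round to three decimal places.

0.784

T̂ = ρX + (1 − ρ)μ  ⇒  T̂ − μ = ρ(X − μ)
ρ = (T̂ − μ)/(X − μ) = (28.58176 − 41.8) / (24.94 − 41.8) = -13.21824 / -16.86 = 0.78400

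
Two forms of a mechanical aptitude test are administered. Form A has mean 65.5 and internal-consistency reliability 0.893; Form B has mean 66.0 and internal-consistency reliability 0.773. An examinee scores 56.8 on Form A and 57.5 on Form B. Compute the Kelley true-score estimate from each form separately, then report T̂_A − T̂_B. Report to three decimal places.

T̂_A = 0.893(56.8) + 0.107(65.5) = 57.73090
T̂_B = 0.773(57.5) + 0.227(66.0) = 59.42950
T̂_A − T̂_B = -1.69860

-1.699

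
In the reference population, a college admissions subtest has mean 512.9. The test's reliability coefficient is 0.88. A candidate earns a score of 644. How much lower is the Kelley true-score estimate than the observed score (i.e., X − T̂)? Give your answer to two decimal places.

Weight the observed score by reliability and the mean by (1 − reliability): T̂ = 0.88·644 + 0.12·512.9 = 566.72 + 61.548 = 628.2680.
X − T̂ = 644 − 628.268 = 15.732 → 15.73

15.73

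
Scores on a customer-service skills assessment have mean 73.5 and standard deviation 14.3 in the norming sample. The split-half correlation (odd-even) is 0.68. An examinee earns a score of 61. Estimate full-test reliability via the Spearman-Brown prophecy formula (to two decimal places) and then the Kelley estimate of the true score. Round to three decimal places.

63.375

Spearman-Brown: ρ = 2r/(1 + r) = 2(0.68)/(1 + 0.68) = 1.360/1.68 = 0.8095 → 0.81
Kelley's formula gives T̂ = 0.81·61 + 0.19·73.5 = 49.41 + 13.965 = 63.3750.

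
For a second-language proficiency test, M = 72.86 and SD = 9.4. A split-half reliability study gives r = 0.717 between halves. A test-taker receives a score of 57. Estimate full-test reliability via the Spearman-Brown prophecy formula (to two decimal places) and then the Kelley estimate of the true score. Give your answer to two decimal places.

59.54

Spearman-Brown: ρ = 2r/(1 + r) = 2(0.717)/(1 + 0.717) = 1.4340/1.717 = 0.8352 → 0.84
Kelley's formula gives T̂ = 0.84·57 + 0.16·72.86 = 47.88 + 11.6576 = 59.538.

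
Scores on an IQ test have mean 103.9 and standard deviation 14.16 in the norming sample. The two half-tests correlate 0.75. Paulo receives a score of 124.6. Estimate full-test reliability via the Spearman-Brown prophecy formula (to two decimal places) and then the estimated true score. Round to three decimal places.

121.702

Spearman-Brown: ρ = 2r/(1 + r) = 2(0.75)/(1 + 0.75) = 1.500/1.75 = 0.8571 → 0.86
T̂ = 0.86(124.6) + 0.14(103.9) = 107.156 + 14.546 = 121.7020 → 121.702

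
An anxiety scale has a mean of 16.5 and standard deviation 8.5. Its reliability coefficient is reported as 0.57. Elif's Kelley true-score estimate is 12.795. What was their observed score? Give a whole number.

T̂ = ρX + (1 − ρ)μ  ⇒  X = (T̂ − (1 − ρ)μ) / ρ
X = (12.795 − 0.43 × 16.5) / 0.57 = (12.795 − 7.095) / 0.57 = 5.700 / 0.57 = 10.00

10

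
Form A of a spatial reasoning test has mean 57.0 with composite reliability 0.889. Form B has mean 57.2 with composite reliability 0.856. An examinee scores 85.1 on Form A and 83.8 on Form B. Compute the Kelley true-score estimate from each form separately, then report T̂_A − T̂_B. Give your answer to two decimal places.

2.01

T̂_A = 0.889(85.1) + 0.111(57.0) = 81.9809
T̂_B = 0.856(83.8) + 0.144(57.2) = 79.9696
T̂_A − T̂_B = 2.0113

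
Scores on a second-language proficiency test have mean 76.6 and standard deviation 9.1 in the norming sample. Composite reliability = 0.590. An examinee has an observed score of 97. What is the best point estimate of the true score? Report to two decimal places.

T̂ = 0.590(97) + 0.410(76.6) = 57.230 + 31.4060 = 88.636 → 88.64

88.64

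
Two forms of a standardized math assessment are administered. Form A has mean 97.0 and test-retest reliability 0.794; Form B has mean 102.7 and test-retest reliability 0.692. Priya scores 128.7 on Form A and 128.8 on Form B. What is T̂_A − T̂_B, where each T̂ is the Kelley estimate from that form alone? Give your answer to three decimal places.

T̂_A = 0.794(128.7) + 0.206(97.0) = 122.16980
T̂_B = 0.692(128.8) + 0.308(102.7) = 120.76120
T̂_A − T̂_B = 1.40860

1.409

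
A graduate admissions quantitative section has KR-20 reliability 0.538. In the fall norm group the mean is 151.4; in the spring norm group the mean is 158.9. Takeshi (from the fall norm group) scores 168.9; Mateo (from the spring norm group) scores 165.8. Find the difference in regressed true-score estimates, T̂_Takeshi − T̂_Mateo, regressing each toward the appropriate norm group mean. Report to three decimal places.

T̂_Takeshi = 0.538(168.9) + 0.462(151.4) = 160.81500
T̂_Mateo = 0.538(165.8) + 0.462(158.9) = 162.61220
Difference = 160.81500 − 162.61220 = -1.79720

-1.797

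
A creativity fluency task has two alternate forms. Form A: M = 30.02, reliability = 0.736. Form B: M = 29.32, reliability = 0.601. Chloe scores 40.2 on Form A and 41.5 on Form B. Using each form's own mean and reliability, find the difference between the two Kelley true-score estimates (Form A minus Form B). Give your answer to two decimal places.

0.87

T̂_A = 0.736(40.2) + 0.264(30.02) = 37.5125
T̂_B = 0.601(41.5) + 0.399(29.32) = 36.6402
T̂_A − T̂_B = 0.8723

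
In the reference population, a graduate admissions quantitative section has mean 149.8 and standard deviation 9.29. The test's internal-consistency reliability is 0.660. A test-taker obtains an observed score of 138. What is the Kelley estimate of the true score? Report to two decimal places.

T̂ = ρX + (1 − ρ)μ
  = 0.660 × 138 + 0.340 × 149.8
  = 91.080 + 50.9320
  = 142.012
  ≈ 142.01

142.01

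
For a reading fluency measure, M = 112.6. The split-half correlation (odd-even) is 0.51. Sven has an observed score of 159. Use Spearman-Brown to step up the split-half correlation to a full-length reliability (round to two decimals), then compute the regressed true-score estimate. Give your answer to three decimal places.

Spearman-Brown: ρ = 2r/(1 + r) = 2(0.51)/(1 + 0.51) = 1.020/1.51 = 0.6755 → 0.68
T̂ = ρX + (1 − ρ)μ
  = 0.68 × 159 + 0.32 × 112.6
  = 108.12 + 36.032
  = 144.1520
  ≈ 144.152

144.152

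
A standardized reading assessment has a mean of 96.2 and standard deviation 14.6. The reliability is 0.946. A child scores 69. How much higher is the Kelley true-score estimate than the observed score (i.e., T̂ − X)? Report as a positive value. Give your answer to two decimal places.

1.47

Kelley's formula gives T̂ = 0.946·69 + 0.054·96.2 = 65.274 + 5.1948 = 70.4688.
T̂ − X = 70.469 − 69 = 1.469 → 1.47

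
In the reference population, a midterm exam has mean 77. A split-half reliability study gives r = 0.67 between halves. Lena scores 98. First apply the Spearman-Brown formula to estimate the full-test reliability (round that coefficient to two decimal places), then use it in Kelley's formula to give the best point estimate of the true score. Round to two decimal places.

Spearman-Brown: ρ = 2r/(1 + r) = 2(0.67)/(1 + 0.67) = 1.340/1.67 = 0.8024 → 0.80
Kelley's formula gives T̂ = 0.80·98 + 0.20·77 = 78.40 + 15.40 = 93.800.

93.80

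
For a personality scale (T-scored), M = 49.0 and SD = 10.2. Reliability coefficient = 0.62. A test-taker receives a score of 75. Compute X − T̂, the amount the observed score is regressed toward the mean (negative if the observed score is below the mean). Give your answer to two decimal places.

9.88

Kelley's formula gives T̂ = 0.62·75 + 0.38·49.0 = 46.50 + 18.620 = 65.1200.
X − T̂ = 75 − 65.120 = 9.880 → 9.88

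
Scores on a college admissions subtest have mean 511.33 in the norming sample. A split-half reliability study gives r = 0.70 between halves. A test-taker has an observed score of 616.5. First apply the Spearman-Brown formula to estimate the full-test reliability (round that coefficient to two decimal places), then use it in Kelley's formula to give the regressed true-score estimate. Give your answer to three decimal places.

597.569

Spearman-Brown: ρ = 2r/(1 + r) = 2(0.70)/(1 + 0.70) = 1.400/1.70 = 0.8235 → 0.82
T̂ = 0.82(616.5) + 0.18(511.33) = 505.530 + 92.0394 = 597.5694 → 597.569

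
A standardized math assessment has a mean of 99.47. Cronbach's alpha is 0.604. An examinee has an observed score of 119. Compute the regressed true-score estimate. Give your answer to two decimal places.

111.27

Kelley's formula gives T̂ = 0.604·119 + 0.396·99.47 = 71.876 + 39.39012 = 111.266.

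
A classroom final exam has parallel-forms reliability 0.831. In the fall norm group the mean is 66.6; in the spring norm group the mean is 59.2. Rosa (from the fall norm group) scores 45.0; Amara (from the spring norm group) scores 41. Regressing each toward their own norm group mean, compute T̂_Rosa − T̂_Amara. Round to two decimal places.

T̂_Rosa = 0.831(45.0) + 0.169(66.6) = 48.6504
T̂_Amara = 0.831(41) + 0.169(59.2) = 44.0758
Difference = 48.6504 − 44.0758 = 4.5746

4.57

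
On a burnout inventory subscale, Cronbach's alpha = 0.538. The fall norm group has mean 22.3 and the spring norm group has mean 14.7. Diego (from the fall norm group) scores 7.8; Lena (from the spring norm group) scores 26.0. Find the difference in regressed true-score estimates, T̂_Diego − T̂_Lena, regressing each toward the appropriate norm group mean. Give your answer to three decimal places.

T̂_Diego = 0.538(7.8) + 0.462(22.3) = 14.49900
T̂_Lena = 0.538(26.0) + 0.462(14.7) = 20.77940
Difference = 14.49900 − 20.77940 = -6.28040

-6.280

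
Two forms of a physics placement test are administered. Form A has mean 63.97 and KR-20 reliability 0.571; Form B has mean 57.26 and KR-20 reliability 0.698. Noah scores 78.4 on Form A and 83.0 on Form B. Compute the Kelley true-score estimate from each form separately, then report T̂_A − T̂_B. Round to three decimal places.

-3.017

T̂_A = 0.571(78.4) + 0.429(63.97) = 72.20953
T̂_B = 0.698(83.0) + 0.302(57.26) = 75.22652
T̂_A − T̂_B = -3.01699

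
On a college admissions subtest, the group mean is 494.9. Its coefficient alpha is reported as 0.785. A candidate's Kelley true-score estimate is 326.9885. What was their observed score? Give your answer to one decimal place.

281.0

T̂ = ρX + (1 − ρ)μ  ⇒  X = (T̂ − (1 − ρ)μ) / ρ
X = (326.9885 − 0.215 × 494.9) / 0.785 = (326.9885 − 106.4035) / 0.785 = 220.5850 / 0.785 = 281.000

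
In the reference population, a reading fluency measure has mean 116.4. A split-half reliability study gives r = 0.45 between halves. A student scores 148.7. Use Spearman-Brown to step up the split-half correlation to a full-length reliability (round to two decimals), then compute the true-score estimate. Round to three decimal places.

136.426

Spearman-Brown: ρ = 2r/(1 + r) = 2(0.45)/(1 + 0.45) = 0.900/1.45 = 0.6207 → 0.62
T̂ = 0.62(148.7) + 0.38(116.4) = 92.194 + 44.232 = 136.4260 → 136.426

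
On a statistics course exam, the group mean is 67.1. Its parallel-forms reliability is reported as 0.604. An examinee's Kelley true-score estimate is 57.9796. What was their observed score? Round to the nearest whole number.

T̂ = ρX + (1 − ρ)μ  ⇒  X = (T̂ − (1 − ρ)μ) / ρ
X = (57.9796 − 0.396 × 67.1) / 0.604 = (57.9796 − 26.5716) / 0.604 = 31.4080 / 0.604 = 52.00

52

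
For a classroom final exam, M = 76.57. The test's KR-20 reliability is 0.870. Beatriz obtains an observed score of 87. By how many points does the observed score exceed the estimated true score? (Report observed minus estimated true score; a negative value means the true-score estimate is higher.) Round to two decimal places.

1.36

T̂ = 0.870(87) + 0.130(76.57) = 75.690 + 9.95410 = 85.6441 → 85.644
X − T̂ = 87 − 85.644 = 1.356 → 1.36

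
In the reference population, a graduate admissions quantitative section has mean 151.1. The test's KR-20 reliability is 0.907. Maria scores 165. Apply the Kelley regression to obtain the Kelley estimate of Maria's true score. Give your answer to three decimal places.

163.707

T̂ = 0.907(165) + 0.093(151.1) = 149.655 + 14.0523 = 163.7073 → 163.707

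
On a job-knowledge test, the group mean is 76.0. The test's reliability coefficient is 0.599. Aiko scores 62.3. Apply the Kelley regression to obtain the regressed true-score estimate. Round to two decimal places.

T̂ = 0.599(62.3) + 0.401(76.0) = 37.3177 + 30.4760 = 67.794 → 67.79

67.79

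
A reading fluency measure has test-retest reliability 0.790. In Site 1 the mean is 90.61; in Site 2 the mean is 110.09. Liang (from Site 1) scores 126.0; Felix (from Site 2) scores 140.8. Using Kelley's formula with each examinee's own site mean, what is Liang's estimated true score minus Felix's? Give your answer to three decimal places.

T̂_Liang = 0.790(126.0) + 0.210(90.61) = 118.56810
T̂_Felix = 0.790(140.8) + 0.210(110.09) = 134.35090
Difference = 118.56810 − 134.35090 = -15.78280

-15.783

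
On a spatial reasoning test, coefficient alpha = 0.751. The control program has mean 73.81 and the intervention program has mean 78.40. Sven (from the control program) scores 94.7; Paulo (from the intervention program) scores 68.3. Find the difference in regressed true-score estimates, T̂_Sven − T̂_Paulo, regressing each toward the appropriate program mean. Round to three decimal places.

18.683

T̂_Sven = 0.751(94.7) + 0.249(73.81) = 89.49839
T̂_Paulo = 0.751(68.3) + 0.249(78.40) = 70.81490
Difference = 89.49839 − 70.81490 = 18.68349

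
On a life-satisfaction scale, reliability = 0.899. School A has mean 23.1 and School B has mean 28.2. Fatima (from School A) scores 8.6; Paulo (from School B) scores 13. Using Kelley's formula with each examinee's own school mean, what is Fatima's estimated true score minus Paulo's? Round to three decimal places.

T̂_Fatima = 0.899(8.6) + 0.101(23.1) = 10.06450
T̂_Paulo = 0.899(13) + 0.101(28.2) = 14.53520
Difference = 10.06450 − 14.53520 = -4.47070

-4.471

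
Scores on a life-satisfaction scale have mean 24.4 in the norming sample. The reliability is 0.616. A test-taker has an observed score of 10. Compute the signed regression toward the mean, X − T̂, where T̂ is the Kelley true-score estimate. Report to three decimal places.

Kelley's formula gives T̂ = 0.616·10 + 0.384·24.4 = 6.160 + 9.3696 = 15.52960.
X − T̂ = 10 − 15.5296 = -5.5296 → -5.530

-5.530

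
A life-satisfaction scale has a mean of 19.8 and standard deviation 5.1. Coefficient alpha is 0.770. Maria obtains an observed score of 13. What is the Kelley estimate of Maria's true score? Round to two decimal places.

T̂ = 0.770(13) + 0.230(19.8) = 10.010 + 4.5540 = 14.564 → 14.56

14.56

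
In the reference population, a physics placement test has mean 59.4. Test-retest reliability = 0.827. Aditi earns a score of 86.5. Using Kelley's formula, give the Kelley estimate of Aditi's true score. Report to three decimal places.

81.812

Weight the observed score by reliability and the mean by (1 − reliability): T̂ = 0.827·86.5 + 0.173·59.4 = 71.5355 + 10.2762 = 81.8117.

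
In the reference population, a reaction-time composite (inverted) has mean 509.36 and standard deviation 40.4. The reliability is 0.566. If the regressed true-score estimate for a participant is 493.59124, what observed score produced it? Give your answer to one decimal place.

481.5

T̂ = ρX + (1 − ρ)μ  ⇒  X = (T̂ − (1 − ρ)μ) / ρ
X = (493.59124 − 0.434 × 509.36) / 0.566 = (493.59124 − 221.06224) / 0.566 = 272.52900 / 0.566 = 481.500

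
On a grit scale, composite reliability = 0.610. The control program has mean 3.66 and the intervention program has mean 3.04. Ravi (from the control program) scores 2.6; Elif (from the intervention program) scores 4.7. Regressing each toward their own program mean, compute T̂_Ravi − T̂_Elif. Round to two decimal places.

T̂_Ravi = 0.610(2.6) + 0.390(3.66) = 3.0134
T̂_Elif = 0.610(4.7) + 0.390(3.04) = 4.0526
Difference = 3.0134 − 4.0526 = -1.0392

-1.04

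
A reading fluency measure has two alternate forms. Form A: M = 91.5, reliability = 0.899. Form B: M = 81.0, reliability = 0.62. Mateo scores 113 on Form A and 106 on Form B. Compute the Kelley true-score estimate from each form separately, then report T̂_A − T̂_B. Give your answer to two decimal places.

T̂_A = 0.899(113) + 0.101(91.5) = 110.8285
T̂_B = 0.62(106) + 0.38(81.0) = 96.5000
T̂_A − T̂_B = 14.3285

14.33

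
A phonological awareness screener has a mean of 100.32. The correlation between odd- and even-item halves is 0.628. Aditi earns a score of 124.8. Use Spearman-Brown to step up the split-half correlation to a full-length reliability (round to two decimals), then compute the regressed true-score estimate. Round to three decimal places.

119.170

Spearman-Brown: ρ = 2r/(1 + r) = 2(0.628)/(1 + 0.628) = 1.2560/1.628 = 0.7715 → 0.77
T̂ = 0.77(124.8) + 0.23(100.32) = 96.096 + 23.0736 = 119.1696 → 119.170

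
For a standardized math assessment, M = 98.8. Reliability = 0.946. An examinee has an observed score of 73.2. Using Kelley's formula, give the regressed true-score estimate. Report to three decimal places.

T̂ = 0.946(73.2) + 0.054(98.8) = 69.2472 + 5.3352 = 74.5824 → 74.582

74.582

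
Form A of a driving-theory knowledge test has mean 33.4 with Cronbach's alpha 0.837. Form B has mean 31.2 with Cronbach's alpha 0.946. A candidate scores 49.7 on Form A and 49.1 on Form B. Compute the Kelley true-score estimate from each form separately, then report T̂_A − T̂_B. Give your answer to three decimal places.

-1.090

T̂_A = 0.837(49.7) + 0.163(33.4) = 47.04310
T̂_B = 0.946(49.1) + 0.054(31.2) = 48.13340
T̂_A − T̂_B = -1.09030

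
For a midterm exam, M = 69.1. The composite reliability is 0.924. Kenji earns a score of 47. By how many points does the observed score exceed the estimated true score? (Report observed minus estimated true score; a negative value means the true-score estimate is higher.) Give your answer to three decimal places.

-1.680

T̂ = 0.924(47) + 0.076(69.1) = 43.428 + 5.2516 = 48.67960 → 48.6796
X − T̂ = 47 − 48.6796 = -1.6796 → -1.680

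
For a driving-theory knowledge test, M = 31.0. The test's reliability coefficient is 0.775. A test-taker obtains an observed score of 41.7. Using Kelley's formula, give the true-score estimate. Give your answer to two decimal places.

39.29

T̂ = ρX + (1 − ρ)μ
  = 0.775 × 41.7 + 0.225 × 31.0
  = 32.3175 + 6.9750
  = 39.293
  ≈ 39.29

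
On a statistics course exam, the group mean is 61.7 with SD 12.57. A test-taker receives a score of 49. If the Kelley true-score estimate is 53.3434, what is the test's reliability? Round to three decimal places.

0.658

T̂ = ρX + (1 − ρ)μ  ⇒  T̂ − μ = ρ(X − μ)
ρ = (T̂ − μ)/(X − μ) = (53.3434 − 61.7) / (49 − 61.7) = -8.3566 / -12.7 = 0.65800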